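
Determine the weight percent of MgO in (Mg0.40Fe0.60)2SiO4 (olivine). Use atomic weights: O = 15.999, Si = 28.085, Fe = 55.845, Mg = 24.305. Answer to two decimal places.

Formula mass = 178.539 g/mol.
0.80 Mg → 0.8000 mol MgO per formula unit; M(MgO) = 40.304, so MgO mass = 32.243 g.
32.243/178.539 × 100 = 18.06 wt%.

18.06 wt%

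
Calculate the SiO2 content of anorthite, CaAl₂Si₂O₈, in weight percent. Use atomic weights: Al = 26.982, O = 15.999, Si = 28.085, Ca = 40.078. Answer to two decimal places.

43.19 wt%

Molar mass of CaAl₂Si₂O₈ = 1*40.078 + 2*26.982 + 2*28.085 + 8*15.999 = 278.204 g/mol.
Each formula unit contains 2 Si, equivalent to 2/1 = 2.0000 mol SiO2.
M(SiO2) = 1×28.085 + 2×15.999 = 60.083 g/mol.
Mass of SiO2 per formula unit = 2.0000 × 60.083 = 120.166 g.
SiO2 wt% = 120.166 / 278.204 × 100 = 43.19%.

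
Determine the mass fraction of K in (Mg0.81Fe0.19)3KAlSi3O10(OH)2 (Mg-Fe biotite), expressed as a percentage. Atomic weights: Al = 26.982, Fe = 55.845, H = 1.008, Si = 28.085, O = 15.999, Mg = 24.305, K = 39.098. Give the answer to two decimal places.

Formula mass = 2.43*24.305 + 0.57*55.845 + 1*39.098 + 1*26.982 + 3*28.085 + 12*15.999 + 2*1.008 = 435.232 g/mol, of which 39.098 g is K.
So K makes up 39.098/435.232 = 0.0898 of the mass, i.e. 8.98%.

8.98 wt%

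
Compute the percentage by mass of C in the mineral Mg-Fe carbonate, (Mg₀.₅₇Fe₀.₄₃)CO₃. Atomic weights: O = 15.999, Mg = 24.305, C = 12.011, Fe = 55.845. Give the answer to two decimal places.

Molar mass of (Mg₀.₅₇Fe₀.₄₃)CO₃: 0.57*24.305 + 0.43*55.845 + 1*12.011 + 3*15.999 = 97.875 g/mol.
Mass of C per formula unit: 1 × 12.011 = 12.011 g.
Weight fraction C = 12.011 / 97.875 = 0.1227.

12.27 weight percent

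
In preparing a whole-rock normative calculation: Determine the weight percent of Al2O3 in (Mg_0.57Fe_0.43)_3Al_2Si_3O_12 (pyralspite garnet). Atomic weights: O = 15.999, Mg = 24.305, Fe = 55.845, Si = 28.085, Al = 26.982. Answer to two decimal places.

22.97 wt%

M((Mg_0.57Fe_0.43)_3Al_2Si_3O_12) = 443.809 g/mol; M(Al2O3) = 101.961 g/mol.
Moles Al2O3 per formula unit = 2 Al ÷ 2 = 1.0000.
Al2O3 fraction = (1.0000 × 101.961) / 443.809 = 101.961/443.809 = 0.2297.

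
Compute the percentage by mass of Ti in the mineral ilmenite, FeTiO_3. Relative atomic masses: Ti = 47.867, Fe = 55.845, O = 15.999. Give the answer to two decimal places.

31.55 wt%

Formula mass = 1·55.845 + 1·47.867 + 3·15.999 = 151.709 g/mol, of which 47.867 g is Ti.
So Ti makes up 47.867/151.709 = 0.3155 of the mass, i.e. 31.55%.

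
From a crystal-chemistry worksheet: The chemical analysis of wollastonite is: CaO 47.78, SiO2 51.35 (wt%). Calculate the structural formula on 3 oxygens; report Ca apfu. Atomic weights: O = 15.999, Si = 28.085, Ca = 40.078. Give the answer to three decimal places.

CaO (M=56.077): mol = 0.85204; Ca = 0.85204, O = 0.85204.
SiO2 (M=60.083): mol = 0.85465; Si = 0.85465, O = 1.70930.
ΣO = 2.56134; factor = 3/ΣO = 1.17126.
Ca apfu = 0.85204 × 1.17126 = 0.998.

0.998 Ca apfu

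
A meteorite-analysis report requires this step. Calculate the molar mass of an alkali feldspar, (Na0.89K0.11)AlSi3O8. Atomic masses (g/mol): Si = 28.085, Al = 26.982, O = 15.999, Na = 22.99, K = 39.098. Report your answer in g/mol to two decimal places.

The formula mass is the sum 0.89*22.99 + 0.11*39.098 + 1*26.982 + 3*28.085 + 8*15.999.

263.99 g/mol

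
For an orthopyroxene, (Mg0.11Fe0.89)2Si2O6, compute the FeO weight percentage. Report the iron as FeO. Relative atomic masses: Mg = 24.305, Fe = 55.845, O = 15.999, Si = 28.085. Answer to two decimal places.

M((Mg0.11Fe0.89)2Si2O6) = 256.915 g/mol; M(FeO) = 71.844 g/mol.
Moles FeO per formula unit = 1.78 Fe ÷ 1 = 1.7800.
FeO fraction = (1.7800 × 71.844) / 256.915 = 127.882/256.915 = 0.4978.

49.78 wt%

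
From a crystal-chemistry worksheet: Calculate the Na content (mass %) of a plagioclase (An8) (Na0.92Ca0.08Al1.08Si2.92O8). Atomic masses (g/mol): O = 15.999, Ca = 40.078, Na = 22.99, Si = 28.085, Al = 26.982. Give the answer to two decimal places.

8.03 mass %

Formula mass = 0.92·22.99 + 0.08·40.078 + 1.08·26.982 + 2.92·28.085 + 8·15.999 = 263.498 g/mol, of which 21.151 g is Na.
So Na makes up 21.151/263.498 = 0.0803 of the mass, i.e. 8.03%.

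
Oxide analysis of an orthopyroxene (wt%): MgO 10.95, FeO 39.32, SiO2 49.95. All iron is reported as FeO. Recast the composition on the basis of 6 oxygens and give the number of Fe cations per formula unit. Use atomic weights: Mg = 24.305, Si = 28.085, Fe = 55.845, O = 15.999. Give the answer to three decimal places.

MgO (M=40.304): mol = 0.27169; Mg = 0.27169, O = 0.27169.
FeO (M=71.844): mol = 0.54730; Fe = 0.54730, O = 0.54730.
SiO2 (M=60.083): mol = 0.83135; Si = 0.83135, O = 1.66270.
ΣO = 2.48169; factor = 6/ΣO = 2.41771.
Fe apfu = 0.54730 × 2.41771 = 1.323.

1.323 Fe apfu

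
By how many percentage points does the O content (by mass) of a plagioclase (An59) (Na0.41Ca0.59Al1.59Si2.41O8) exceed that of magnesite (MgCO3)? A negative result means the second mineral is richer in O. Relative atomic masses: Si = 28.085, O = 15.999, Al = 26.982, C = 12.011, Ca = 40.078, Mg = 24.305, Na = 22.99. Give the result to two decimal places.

M(Na0.41Ca0.59Al1.59Si2.41O8) = 271.650 g/mol, so wt% O = 127.992/271.650 × 100 = 47.12%.
M(MgCO3) = 84.313 g/mol, so wt% O = 47.997/84.313 × 100 = 56.93%.
47.12 − 56.93 = -9.81 pp.

-9.81 percentage points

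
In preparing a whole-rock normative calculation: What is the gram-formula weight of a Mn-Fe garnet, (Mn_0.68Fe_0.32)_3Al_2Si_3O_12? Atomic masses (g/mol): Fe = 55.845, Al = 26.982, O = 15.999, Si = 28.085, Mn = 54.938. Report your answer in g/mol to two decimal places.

495.89 g/mol

The formula mass is the sum 2.04·54.938 + 0.96·55.845 + 2·26.982 + 3·28.085 + 12·15.999.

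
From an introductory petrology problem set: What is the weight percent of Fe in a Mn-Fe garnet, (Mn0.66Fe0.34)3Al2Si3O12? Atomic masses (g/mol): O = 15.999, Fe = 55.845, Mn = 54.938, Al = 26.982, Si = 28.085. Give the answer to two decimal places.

11.49 wt%

Formula mass = 1.98×54.938 + 1.02×55.845 + 2×26.982 + 3×28.085 + 12×15.999 = 495.946 g/mol, of which 56.962 g is Fe.
So Fe makes up 56.962/495.946 = 0.1149 of the mass, i.e. 11.49%.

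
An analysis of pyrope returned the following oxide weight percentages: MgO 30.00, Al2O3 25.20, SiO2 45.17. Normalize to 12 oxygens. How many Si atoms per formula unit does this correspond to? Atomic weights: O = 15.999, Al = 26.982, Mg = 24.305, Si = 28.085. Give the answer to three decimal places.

3.018 Si apfu

30.00 wt% MgO ÷ 40.304 g/mol = 0.74434 mol, giving 0.74434 Mg and 0.74434 O.
25.20 wt% Al2O3 ÷ 101.961 g/mol = 0.24715 mol, giving 0.49430 Al and 0.74145 O.
45.17 wt% SiO2 ÷ 60.083 g/mol = 0.75179 mol, giving 0.75179 Si and 1.50358 O.
Oxygen sums to 2.98937; scaling by 12/2.98937 = 4.01422 puts the formula on 12 O.
Si: 0.75179 × 4.01422 = 3.018 atoms per formula unit.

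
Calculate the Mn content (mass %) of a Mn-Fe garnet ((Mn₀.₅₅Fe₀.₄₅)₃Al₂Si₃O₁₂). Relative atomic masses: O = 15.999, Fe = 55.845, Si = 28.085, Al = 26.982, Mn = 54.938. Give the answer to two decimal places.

Formula mass = 1.65·54.938 + 1.35·55.845 + 2·26.982 + 3·28.085 + 12·15.999 = 496.245 g/mol, of which 90.648 g is Mn.
So Mn makes up 90.648/496.245 = 0.1827 of the mass, i.e. 18.27%.

18.27 mass %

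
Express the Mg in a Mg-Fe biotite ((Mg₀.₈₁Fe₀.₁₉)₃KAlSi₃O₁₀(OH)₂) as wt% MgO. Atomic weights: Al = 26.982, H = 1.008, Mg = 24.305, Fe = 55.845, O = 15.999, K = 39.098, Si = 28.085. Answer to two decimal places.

Molar mass of (Mg₀.₈₁Fe₀.₁₉)₃KAlSi₃O₁₀(OH)₂ = 2.43×24.305 + 0.57×55.845 + 1×39.098 + 1×26.982 + 3×28.085 + 12×15.999 + 2×1.008 = 435.232 g/mol.
Each formula unit contains 2.43 Mg, equivalent to 2.43/1 = 2.4300 mol MgO.
M(MgO) = 1×24.305 + 1×15.999 = 40.304 g/mol.
Mass of MgO per formula unit = 2.4300 × 40.304 = 97.939 g.
MgO wt% = 97.939 / 435.232 × 100 = 22.50%.

22.50 wt%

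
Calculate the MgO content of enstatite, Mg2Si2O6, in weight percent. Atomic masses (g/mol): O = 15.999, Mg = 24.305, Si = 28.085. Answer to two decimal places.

40.15 wt%

M(Mg2Si2O6) = 200.774 g/mol; M(MgO) = 40.304 g/mol.
Moles MgO per formula unit = 2 Mg ÷ 1 = 2.0000.
MgO fraction = (2.0000 × 40.304) / 200.774 = 80.608/200.774 = 0.4015.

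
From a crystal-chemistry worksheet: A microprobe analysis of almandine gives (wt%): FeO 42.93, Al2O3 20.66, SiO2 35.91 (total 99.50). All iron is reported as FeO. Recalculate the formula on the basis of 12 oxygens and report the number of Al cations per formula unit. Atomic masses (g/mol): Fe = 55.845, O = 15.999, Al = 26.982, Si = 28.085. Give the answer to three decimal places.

FeO (M=71.844): mol = 0.59754; Fe = 0.59754, O = 0.59754.
Al2O3 (M=101.961): mol = 0.20263; Al = 0.40526, O = 0.60789.
SiO2 (M=60.083): mol = 0.59767; Si = 0.59767, O = 1.19534.
ΣO = 2.40077; factor = 12/ΣO = 4.99840.
Al apfu = 0.40526 × 4.99840 = 2.026.

2.026 Al apfu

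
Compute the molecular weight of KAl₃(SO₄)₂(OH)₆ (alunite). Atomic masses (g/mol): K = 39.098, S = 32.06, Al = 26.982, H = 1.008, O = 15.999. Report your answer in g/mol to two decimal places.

414.20 g/mol

The formula mass is the sum 1·39.098 + 3·26.982 + 2·32.06 + 14·15.999 + 6·1.008.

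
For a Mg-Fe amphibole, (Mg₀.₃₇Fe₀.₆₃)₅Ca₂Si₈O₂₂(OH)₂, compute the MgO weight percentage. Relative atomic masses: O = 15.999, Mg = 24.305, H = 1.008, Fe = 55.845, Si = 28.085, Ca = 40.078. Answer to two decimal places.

Formula mass = 911.704 g/mol.
1.85 Mg → 1.8500 mol MgO per formula unit; M(MgO) = 40.304, so MgO mass = 74.562 g.
74.562/911.704 × 100 = 8.18 wt%.

8.18 wt%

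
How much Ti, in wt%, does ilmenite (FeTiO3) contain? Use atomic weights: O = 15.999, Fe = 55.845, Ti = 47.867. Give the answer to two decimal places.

31.55 wt%

Formula mass = 1×55.845 + 1×47.867 + 3×15.999 = 151.709 g/mol, of which 47.867 g is Ti.
So Ti makes up 47.867/151.709 = 0.3155 of the mass, i.e. 31.55%.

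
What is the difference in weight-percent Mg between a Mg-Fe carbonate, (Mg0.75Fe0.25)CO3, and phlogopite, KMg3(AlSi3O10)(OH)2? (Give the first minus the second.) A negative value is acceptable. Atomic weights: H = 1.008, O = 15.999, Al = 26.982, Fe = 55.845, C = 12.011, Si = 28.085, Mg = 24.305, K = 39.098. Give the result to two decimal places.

2.30 percentage points

Mg in (Mg0.75Fe0.25)CO3: molar mass 92.198 g/mol; 0.75×24.305 = 18.229 g → 19.77 wt%.
Mg in KMg3(AlSi3O10)(OH)2: molar mass 417.254 g/mol; 3×24.305 = 72.915 g → 17.47 wt%.
Difference = 19.77 − 17.47 = 2.30 percentage points.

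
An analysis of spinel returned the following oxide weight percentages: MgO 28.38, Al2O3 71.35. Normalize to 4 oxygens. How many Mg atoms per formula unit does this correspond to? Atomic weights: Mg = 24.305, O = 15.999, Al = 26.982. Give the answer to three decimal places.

1.005 Mg apfu

MgO: 28.38/40.304 = 0.70415 mol → 0.70415 mol Mg, 0.70415 mol O.
Al2O3: 71.35/101.961 = 0.69978 mol → 1.39956 mol Al, 2.09934 mol O.
Total oxygen = 2.80349 mol. Normalization factor = 4/2.80349 = 1.42679.
Mg per 4 O = 0.70415 × 1.42679 = 1.005.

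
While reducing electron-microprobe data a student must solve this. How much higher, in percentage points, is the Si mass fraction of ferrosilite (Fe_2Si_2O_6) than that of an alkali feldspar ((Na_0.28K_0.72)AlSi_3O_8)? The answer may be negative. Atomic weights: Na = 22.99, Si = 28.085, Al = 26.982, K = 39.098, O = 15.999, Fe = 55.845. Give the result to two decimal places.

-9.48 percentage points

Si in Fe_2Si_2O_6: molar mass 263.854 g/mol; 2×28.085 = 56.170 g → 21.29 wt%.
Si in (Na_0.28K_0.72)AlSi_3O_8: molar mass 273.817 g/mol; 3×28.085 = 84.255 g → 30.77 wt%.
Difference = 21.29 − 30.77 = -9.48 percentage points.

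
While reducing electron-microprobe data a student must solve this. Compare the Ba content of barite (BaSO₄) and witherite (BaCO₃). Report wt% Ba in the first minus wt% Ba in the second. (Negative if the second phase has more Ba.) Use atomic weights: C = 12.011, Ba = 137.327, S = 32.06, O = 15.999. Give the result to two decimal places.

M(BaSO₄) = 233.383 g/mol, so wt% Ba = 137.327/233.383 × 100 = 58.84%.
M(BaCO₃) = 197.335 g/mol, so wt% Ba = 137.327/197.335 × 100 = 69.59%.
58.84 − 69.59 = -10.75 pp.

-10.75 percentage points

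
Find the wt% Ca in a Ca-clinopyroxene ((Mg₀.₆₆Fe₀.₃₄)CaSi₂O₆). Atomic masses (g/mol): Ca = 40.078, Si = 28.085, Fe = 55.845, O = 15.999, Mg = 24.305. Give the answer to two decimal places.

M((Mg₀.₆₆Fe₀.₃₄)CaSi₂O₆) = 227.271 g/mol.
Ca contributes 1 × 40.078 = 40.078 g per mole.
40.078/227.271 = 0.1763 → 17.63%.

17.63 mass %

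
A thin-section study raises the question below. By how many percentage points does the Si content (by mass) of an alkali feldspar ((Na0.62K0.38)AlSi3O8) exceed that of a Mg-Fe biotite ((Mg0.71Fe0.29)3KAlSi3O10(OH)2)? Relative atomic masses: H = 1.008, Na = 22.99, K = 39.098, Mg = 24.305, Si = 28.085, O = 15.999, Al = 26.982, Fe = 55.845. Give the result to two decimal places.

Si in (Na0.62K0.38)AlSi3O8: molar mass 268.340 g/mol; 3×28.085 = 84.255 g → 31.40 wt%.
Si in (Mg0.71Fe0.29)3KAlSi3O10(OH)2: molar mass 444.694 g/mol; 3×28.085 = 84.255 g → 18.95 wt%.
Difference = 31.40 − 18.95 = 12.45 percentage points.

12.45 percentage points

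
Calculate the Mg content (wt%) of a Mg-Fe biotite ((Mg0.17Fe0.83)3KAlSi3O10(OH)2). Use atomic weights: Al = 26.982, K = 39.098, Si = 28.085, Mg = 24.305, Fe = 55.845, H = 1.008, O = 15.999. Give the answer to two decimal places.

2.50 wt%

Formula mass = 0.51*24.305 + 2.49*55.845 + 1*39.098 + 1*26.982 + 3*28.085 + 12*15.999 + 2*1.008 = 495.789 g/mol, of which 12.396 g is Mg.
So Mg makes up 12.396/495.789 = 0.0250 of the mass, i.e. 2.50%.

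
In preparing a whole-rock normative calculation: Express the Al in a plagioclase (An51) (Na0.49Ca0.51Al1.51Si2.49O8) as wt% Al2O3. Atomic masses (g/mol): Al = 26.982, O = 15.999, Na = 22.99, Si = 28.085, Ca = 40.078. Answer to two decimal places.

Molar mass of Na0.49Ca0.51Al1.51Si2.49O8 = 0.49·22.99 + 0.51·40.078 + 1.51·26.982 + 2.49·28.085 + 8·15.999 = 270.371 g/mol.
Each formula unit contains 1.51 Al, equivalent to 1.51/2 = 0.7550 mol Al2O3.
M(Al2O3) = 2×26.982 + 3×15.999 = 101.961 g/mol.
Mass of Al2O3 per formula unit = 0.7550 × 101.961 = 76.981 g.
Al2O3 wt% = 76.981 / 270.371 × 100 = 28.47%.

28.47 wt%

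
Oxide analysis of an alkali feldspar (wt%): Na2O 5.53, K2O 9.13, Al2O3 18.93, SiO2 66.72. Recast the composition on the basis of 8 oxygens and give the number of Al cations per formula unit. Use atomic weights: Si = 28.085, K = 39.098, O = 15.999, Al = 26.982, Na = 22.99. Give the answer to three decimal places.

Na2O: 5.53/61.979 = 0.08922 mol → 0.17844 mol Na, 0.08922 mol O.
K2O: 9.13/94.195 = 0.09693 mol → 0.19386 mol K, 0.09693 mol O.
Al2O3: 18.93/101.961 = 0.18566 mol → 0.37132 mol Al, 0.55698 mol O.
SiO2: 66.72/60.083 = 1.11046 mol → 1.11046 mol Si, 2.22092 mol O.
Total oxygen = 2.96405 mol. Normalization factor = 8/2.96405 = 2.69901.
Al per 8 O = 0.37132 × 2.69901 = 1.002.

1.002 Al apfu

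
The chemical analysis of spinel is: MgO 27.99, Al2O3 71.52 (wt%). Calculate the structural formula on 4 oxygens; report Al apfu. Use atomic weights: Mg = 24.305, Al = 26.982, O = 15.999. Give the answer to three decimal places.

MgO (M=40.304): mol = 0.69447; Mg = 0.69447, O = 0.69447.
Al2O3 (M=101.961): mol = 0.70144; Al = 1.40288, O = 2.10432.
ΣO = 2.79879; factor = 4/ΣO = 1.42919.
Al apfu = 1.40288 × 1.42919 = 2.005.

2.005 Al apfu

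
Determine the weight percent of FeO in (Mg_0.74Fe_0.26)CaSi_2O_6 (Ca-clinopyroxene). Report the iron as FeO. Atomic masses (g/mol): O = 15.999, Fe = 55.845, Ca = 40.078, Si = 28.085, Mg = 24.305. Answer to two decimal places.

8.31 wt%

Formula mass = 224.747 g/mol.
0.26 Fe → 0.2600 mol FeO per formula unit; M(FeO) = 71.844, so FeO mass = 18.679 g.
18.679/224.747 × 100 = 8.31 wt%.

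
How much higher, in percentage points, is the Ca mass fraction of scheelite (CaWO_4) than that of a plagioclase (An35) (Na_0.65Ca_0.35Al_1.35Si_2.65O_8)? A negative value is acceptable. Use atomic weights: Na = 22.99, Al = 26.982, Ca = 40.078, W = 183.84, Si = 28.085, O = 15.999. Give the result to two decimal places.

M(CaWO_4) = 287.914 g/mol, so wt% Ca = 40.078/287.914 × 100 = 13.92%.
M(Na_0.65Ca_0.35Al_1.35Si_2.65O_8) = 267.814 g/mol, so wt% Ca = 14.027/267.814 × 100 = 5.24%.
13.92 − 5.24 = 8.68 pp.

8.68 percentage points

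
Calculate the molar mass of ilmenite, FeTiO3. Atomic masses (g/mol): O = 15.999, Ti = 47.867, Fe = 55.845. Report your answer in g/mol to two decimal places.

151.71 g/mol

M = 1*55.845 + 1*47.867 + 3*15.999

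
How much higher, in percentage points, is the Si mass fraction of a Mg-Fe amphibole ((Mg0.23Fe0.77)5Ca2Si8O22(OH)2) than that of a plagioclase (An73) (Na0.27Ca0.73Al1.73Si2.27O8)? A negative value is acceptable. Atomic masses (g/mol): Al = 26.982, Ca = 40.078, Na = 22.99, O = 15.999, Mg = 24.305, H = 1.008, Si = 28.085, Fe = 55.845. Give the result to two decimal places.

0.78 percentage points

First mineral: 224.680 g Si in 933.782 g formula = 24.06 wt% Si.
Second mineral: 63.753 g Si in 273.888 g formula = 23.28 wt% Si.
24.06% − 23.28% gives a difference of 0.78 percentage points.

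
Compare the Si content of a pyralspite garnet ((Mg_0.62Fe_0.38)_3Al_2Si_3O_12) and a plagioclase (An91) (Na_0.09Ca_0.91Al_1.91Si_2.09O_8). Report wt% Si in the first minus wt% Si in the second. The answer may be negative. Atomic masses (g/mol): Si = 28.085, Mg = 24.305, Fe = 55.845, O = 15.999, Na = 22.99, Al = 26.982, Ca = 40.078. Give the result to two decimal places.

-2.02 percentage points

Si in (Mg_0.62Fe_0.38)_3Al_2Si_3O_12: molar mass 439.078 g/mol; 3×28.085 = 84.255 g → 19.19 wt%.
Si in Na_0.09Ca_0.91Al_1.91Si_2.09O_8: molar mass 276.765 g/mol; 2.09×28.085 = 58.698 g → 21.21 wt%.
Difference = 19.19 − 21.21 = -2.02 percentage points.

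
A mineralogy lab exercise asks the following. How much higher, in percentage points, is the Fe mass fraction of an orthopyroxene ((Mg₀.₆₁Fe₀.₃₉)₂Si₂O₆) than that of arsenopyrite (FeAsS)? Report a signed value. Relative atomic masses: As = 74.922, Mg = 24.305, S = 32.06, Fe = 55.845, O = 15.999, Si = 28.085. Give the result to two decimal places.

-14.97 percentage points

First mineral: 43.559 g Fe in 225.375 g formula = 19.33 wt% Fe.
Second mineral: 55.845 g Fe in 162.827 g formula = 34.30 wt% Fe.
19.33% − 34.30% gives a difference of -14.97 percentage points.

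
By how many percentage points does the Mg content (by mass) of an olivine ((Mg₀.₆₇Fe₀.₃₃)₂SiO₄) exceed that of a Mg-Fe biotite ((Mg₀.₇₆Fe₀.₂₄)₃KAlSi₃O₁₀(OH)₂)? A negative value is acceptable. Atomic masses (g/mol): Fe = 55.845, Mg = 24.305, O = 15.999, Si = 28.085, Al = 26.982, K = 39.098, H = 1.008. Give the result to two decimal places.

7.57 percentage points

Mg in (Mg₀.₆₇Fe₀.₃₃)₂SiO₄: molar mass 161.507 g/mol; 1.34×24.305 = 32.569 g → 20.17 wt%.
Mg in (Mg₀.₇₆Fe₀.₂₄)₃KAlSi₃O₁₀(OH)₂: molar mass 439.963 g/mol; 2.28×24.305 = 55.415 g → 12.60 wt%.
Difference = 20.17 − 12.60 = 7.57 percentage points.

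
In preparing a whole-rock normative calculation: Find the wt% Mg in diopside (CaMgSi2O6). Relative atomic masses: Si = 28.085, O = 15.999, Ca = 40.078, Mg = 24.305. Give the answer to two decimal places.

11.22 weight percent

M(CaMgSi2O6) = 216.547 g/mol.
Mg contributes 1 × 24.305 = 24.305 g per mole.
24.305/216.547 = 0.1122 → 11.22%.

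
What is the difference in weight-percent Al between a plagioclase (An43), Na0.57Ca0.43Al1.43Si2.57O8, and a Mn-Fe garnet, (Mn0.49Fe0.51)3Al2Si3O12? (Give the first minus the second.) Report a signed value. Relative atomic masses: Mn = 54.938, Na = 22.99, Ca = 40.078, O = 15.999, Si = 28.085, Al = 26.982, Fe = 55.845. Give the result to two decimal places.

M(Na0.57Ca0.43Al1.43Si2.57O8) = 269.093 g/mol, so wt% Al = 38.584/269.093 × 100 = 14.34%.
M((Mn0.49Fe0.51)3Al2Si3O12) = 496.409 g/mol, so wt% Al = 53.964/496.409 × 100 = 10.87%.
14.34 − 10.87 = 3.47 pp.

3.47 percentage points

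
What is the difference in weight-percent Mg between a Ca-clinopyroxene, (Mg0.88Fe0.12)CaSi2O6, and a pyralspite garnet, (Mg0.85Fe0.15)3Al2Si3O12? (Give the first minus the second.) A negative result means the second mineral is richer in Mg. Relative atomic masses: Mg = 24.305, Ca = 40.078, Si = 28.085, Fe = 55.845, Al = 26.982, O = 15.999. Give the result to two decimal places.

-5.14 percentage points

First mineral: 21.388 g Mg in 220.332 g formula = 9.71 wt% Mg.
Second mineral: 61.978 g Mg in 417.315 g formula = 14.85 wt% Mg.
9.71% − 14.85% gives a difference of -5.14 percentage points.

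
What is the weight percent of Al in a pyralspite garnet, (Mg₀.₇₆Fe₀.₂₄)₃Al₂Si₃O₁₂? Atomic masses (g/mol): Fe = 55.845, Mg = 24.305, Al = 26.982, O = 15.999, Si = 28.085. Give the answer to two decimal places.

M((Mg₀.₇₆Fe₀.₂₄)₃Al₂Si₃O₁₂) = 425.831 g/mol.
Al contributes 2 × 26.982 = 53.964 g per mole.
53.964/425.831 = 0.1267 → 12.67%.

12.67 mass %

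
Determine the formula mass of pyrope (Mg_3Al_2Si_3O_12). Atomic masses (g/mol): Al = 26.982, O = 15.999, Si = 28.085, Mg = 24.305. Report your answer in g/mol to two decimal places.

403.12 g/mol

The formula mass is the sum 3·24.305 + 2·26.982 + 3·28.085 + 12·15.999.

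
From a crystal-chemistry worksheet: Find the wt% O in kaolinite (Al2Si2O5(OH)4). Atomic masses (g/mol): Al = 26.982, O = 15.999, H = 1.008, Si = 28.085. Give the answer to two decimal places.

Molar mass of Al2Si2O5(OH)4: 2*26.982 + 2*28.085 + 9*15.999 + 4*1.008 = 258.157 g/mol.
Mass of O per formula unit: 9 × 15.999 = 143.991 g.
Weight fraction O = 143.991 / 258.157 = 0.5578.

55.78 weight percent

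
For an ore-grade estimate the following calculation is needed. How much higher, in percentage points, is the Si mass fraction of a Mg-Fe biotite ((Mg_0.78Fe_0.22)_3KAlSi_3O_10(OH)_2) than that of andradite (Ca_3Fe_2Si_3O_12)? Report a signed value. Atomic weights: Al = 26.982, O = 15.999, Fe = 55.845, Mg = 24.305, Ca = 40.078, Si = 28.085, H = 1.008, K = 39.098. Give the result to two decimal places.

Si in (Mg_0.78Fe_0.22)_3KAlSi_3O_10(OH)_2: molar mass 438.070 g/mol; 3×28.085 = 84.255 g → 19.23 wt%.
Si in Ca_3Fe_2Si_3O_12: molar mass 508.167 g/mol; 3×28.085 = 84.255 g → 16.58 wt%.
Difference = 19.23 − 16.58 = 2.65 percentage points.

2.65 percentage points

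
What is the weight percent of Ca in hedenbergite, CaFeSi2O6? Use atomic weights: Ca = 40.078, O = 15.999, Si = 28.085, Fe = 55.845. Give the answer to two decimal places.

M(CaFeSi2O6) = 248.087 g/mol.
Ca contributes 1 × 40.078 = 40.078 g per mole.
40.078/248.087 = 0.1615 → 16.15%.

16.15 mass %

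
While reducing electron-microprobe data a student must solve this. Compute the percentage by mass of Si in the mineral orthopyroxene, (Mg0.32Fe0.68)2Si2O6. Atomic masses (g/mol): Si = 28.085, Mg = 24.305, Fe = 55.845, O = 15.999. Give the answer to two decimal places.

23.05 weight percent

M((Mg0.32Fe0.68)2Si2O6) = 243.668 g/mol.
Si contributes 2 × 28.085 = 56.170 g per mole.
56.170/243.668 = 0.2305 → 23.05%.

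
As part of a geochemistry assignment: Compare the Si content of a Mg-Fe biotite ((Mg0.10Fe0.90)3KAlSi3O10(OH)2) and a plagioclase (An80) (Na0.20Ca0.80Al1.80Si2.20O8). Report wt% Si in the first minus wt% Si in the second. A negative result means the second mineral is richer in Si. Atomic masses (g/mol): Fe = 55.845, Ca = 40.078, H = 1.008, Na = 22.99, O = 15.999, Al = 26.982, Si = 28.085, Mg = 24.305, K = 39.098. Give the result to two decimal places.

First mineral: 84.255 g Si in 502.412 g formula = 16.77 wt% Si.
Second mineral: 61.787 g Si in 275.007 g formula = 22.47 wt% Si.
16.77% − 22.47% gives a difference of -5.70 percentage points.

-5.70 percentage points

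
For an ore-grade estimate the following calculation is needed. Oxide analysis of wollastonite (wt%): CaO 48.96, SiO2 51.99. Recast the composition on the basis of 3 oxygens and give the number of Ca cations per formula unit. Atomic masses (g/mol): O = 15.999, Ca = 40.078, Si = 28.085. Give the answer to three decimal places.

1.006 Ca apfu

48.96 wt% CaO ÷ 56.077 g/mol = 0.87309 mol, giving 0.87309 Ca and 0.87309 O.
51.99 wt% SiO2 ÷ 60.083 g/mol = 0.86530 mol, giving 0.86530 Si and 1.73060 O.
Oxygen sums to 2.60369; scaling by 3/2.60369 = 1.15221 puts the formula on 3 O.
Ca: 0.87309 × 1.15221 = 1.006 atoms per formula unit.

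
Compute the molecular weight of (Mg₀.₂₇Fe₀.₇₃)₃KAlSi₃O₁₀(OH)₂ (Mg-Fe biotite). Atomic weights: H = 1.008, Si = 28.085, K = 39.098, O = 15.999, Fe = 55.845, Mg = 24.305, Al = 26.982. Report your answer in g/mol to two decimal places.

486.33 g/mol

M = 0.81·24.305 + 2.19·55.845 + 1·39.098 + 1·26.982 + 3·28.085 + 12·15.999 + 2·1.008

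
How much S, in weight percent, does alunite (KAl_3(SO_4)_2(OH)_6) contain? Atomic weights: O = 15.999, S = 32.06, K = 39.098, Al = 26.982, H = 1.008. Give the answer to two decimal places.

15.48 weight percent

Molar mass of KAl_3(SO_4)_2(OH)_6: 1×39.098 + 3×26.982 + 2×32.06 + 14×15.999 + 6×1.008 = 414.198 g/mol.
Mass of S per formula unit: 2 × 32.06 = 64.120 g.
Weight fraction S = 64.120 / 414.198 = 0.1548.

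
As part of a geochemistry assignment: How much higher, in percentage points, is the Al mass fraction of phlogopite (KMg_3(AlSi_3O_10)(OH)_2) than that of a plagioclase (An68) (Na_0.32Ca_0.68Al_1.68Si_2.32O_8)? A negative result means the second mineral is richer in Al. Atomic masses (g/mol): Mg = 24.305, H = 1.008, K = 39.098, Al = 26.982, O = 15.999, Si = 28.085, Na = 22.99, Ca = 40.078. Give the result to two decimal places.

M(KMg_3(AlSi_3O_10)(OH)_2) = 417.254 g/mol, so wt% Al = 26.982/417.254 × 100 = 6.47%.
M(Na_0.32Ca_0.68Al_1.68Si_2.32O_8) = 273.089 g/mol, so wt% Al = 45.330/273.089 × 100 = 16.60%.
6.47 − 16.60 = -10.13 pp.

-10.13 percentage points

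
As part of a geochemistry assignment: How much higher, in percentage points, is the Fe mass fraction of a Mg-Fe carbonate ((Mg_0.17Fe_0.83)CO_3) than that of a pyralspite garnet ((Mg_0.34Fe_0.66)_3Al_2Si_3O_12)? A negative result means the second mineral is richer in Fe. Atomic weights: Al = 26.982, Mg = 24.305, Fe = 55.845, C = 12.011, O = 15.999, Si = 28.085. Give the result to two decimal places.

18.20 percentage points

Fe in (Mg_0.17Fe_0.83)CO_3: molar mass 110.491 g/mol; 0.83×55.845 = 46.351 g → 41.95 wt%.
Fe in (Mg_0.34Fe_0.66)_3Al_2Si_3O_12: molar mass 465.571 g/mol; 1.98×55.845 = 110.573 g → 23.75 wt%.
Difference = 41.95 − 23.75 = 18.20 percentage points.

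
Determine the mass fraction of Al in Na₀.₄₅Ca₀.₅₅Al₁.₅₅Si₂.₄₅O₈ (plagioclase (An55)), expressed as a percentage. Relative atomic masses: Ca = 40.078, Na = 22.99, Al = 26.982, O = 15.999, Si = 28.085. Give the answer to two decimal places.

Molar mass of Na₀.₄₅Ca₀.₅₅Al₁.₅₅Si₂.₄₅O₈: 0.45·22.99 + 0.55·40.078 + 1.55·26.982 + 2.45·28.085 + 8·15.999 = 271.011 g/mol.
Mass of Al per formula unit: 1.55 × 26.982 = 41.822 g.
Weight fraction Al = 41.822 / 271.011 = 0.1543.

15.43 wt%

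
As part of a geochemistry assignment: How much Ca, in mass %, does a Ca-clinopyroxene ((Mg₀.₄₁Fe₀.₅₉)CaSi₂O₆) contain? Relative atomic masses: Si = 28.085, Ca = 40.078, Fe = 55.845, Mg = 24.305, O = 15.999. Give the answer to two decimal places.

17.04 mass %

Molar mass of (Mg₀.₄₁Fe₀.₅₉)CaSi₂O₆: 0.41×24.305 + 0.59×55.845 + 1×40.078 + 2×28.085 + 6×15.999 = 235.156 g/mol.
Mass of Ca per formula unit: 1 × 40.078 = 40.078 g.
Weight fraction Ca = 40.078 / 235.156 = 0.1704.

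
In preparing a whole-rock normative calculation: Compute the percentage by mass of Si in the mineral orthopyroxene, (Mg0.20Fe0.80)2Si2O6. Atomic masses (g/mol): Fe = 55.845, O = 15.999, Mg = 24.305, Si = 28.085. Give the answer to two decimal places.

Formula mass = 0.40×24.305 + 1.60×55.845 + 2×28.085 + 6×15.999 = 251.238 g/mol, of which 56.170 g is Si.
So Si makes up 56.170/251.238 = 0.2236 of the mass, i.e. 22.36%.

22.36 weight percent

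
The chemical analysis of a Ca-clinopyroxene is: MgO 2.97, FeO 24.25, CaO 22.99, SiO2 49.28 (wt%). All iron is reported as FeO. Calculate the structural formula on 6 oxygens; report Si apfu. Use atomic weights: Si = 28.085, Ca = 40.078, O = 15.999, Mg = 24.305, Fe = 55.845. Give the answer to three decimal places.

MgO: 2.97/40.304 = 0.07369 mol → 0.07369 mol Mg, 0.07369 mol O.
FeO: 24.25/71.844 = 0.33754 mol → 0.33754 mol Fe, 0.33754 mol O.
CaO: 22.99/56.077 = 0.40997 mol → 0.40997 mol Ca, 0.40997 mol O.
SiO2: 49.28/60.083 = 0.82020 mol → 0.82020 mol Si, 1.64040 mol O.
Total oxygen = 2.46160 mol. Normalization factor = 6/2.46160 = 2.43744.
Si per 6 O = 0.82020 × 2.43744 = 1.999.

1.999 Si apfu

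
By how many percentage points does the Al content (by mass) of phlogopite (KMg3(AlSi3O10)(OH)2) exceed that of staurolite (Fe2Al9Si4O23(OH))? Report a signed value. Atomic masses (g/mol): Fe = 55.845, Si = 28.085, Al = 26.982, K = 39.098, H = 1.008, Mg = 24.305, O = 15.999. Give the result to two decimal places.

-22.04 percentage points

Al in KMg3(AlSi3O10)(OH)2: molar mass 417.254 g/mol; 1×26.982 = 26.982 g → 6.47 wt%.
Al in Fe2Al9Si4O23(OH): molar mass 851.852 g/mol; 9×26.982 = 242.838 g → 28.51 wt%.
Difference = 6.47 − 28.51 = -22.04 percentage points.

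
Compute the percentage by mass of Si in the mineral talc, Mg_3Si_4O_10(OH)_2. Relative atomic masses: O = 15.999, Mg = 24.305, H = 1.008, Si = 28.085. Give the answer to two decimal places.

Formula mass = 3*24.305 + 4*28.085 + 12*15.999 + 2*1.008 = 379.259 g/mol, of which 112.340 g is Si.
So Si makes up 112.340/379.259 = 0.2962 of the mass, i.e. 29.62%.

29.62 mass %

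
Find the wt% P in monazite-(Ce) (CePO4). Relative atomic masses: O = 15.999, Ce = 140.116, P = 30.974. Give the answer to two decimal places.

13.18 mass %

M(CePO4) = 235.086 g/mol.
P contributes 1 × 30.974 = 30.974 g per mole.
30.974/235.086 = 0.1318 → 13.18%.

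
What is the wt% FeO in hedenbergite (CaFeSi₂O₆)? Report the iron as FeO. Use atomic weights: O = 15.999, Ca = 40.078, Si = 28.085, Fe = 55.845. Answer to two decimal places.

Formula mass = 248.087 g/mol.
1 Fe → 1.0000 mol FeO per formula unit; M(FeO) = 71.844, so FeO mass = 71.844 g.
71.844/248.087 × 100 = 28.96 wt%.

28.96 wt%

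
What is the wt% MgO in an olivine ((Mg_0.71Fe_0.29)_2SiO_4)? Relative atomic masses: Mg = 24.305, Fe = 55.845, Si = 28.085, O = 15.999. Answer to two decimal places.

36.00 wt%

M((Mg_0.71Fe_0.29)_2SiO_4) = 158.984 g/mol; M(MgO) = 40.304 g/mol.
Moles MgO per formula unit = 1.42 Mg ÷ 1 = 1.4200.
MgO fraction = (1.4200 × 40.304) / 158.984 = 57.232/158.984 = 0.3600.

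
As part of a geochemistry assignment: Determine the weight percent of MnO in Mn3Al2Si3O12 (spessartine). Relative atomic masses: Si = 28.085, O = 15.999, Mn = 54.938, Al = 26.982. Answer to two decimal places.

Molar mass of Mn3Al2Si3O12 = 3·54.938 + 2·26.982 + 3·28.085 + 12·15.999 = 495.021 g/mol.
Each formula unit contains 3 Mn, equivalent to 3/1 = 3.0000 mol MnO.
M(MnO) = 1×54.938 + 1×15.999 = 70.937 g/mol.
Mass of MnO per formula unit = 3.0000 × 70.937 = 212.811 g.
MnO wt% = 212.811 / 495.021 × 100 = 42.99%.

42.99 wt%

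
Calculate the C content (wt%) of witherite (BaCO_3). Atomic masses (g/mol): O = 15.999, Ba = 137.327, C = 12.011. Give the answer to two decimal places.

Molar mass of BaCO_3: 1*137.327 + 1*12.011 + 3*15.999 = 197.335 g/mol.
Mass of C per formula unit: 1 × 12.011 = 12.011 g.
Weight fraction C = 12.011 / 197.335 = 0.0609.

6.09 wt%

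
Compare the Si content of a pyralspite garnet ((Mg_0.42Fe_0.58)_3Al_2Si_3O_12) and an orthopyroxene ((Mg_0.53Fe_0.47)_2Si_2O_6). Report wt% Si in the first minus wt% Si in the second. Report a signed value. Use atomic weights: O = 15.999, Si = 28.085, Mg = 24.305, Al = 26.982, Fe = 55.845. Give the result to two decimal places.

First mineral: 84.255 g Si in 458.002 g formula = 18.40 wt% Si.
Second mineral: 56.170 g Si in 230.422 g formula = 24.38 wt% Si.
18.40% − 24.38% gives a difference of -5.98 percentage points.

-5.98 percentage points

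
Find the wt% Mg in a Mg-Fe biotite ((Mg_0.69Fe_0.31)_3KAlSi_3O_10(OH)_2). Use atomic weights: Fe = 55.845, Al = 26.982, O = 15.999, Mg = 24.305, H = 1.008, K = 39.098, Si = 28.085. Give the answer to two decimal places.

11.27 weight percent

M((Mg_0.69Fe_0.31)_3KAlSi_3O_10(OH)_2) = 446.586 g/mol.
Mg contributes 2.07 × 24.305 = 50.311 g per mole.
50.311/446.586 = 0.1127 → 11.27%.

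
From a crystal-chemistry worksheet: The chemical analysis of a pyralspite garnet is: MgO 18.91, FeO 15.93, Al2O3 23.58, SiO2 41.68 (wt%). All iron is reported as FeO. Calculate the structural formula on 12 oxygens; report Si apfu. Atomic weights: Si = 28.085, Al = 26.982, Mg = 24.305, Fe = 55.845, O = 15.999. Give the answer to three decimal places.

3.003 Si apfu

18.91 wt% MgO ÷ 40.304 g/mol = 0.46918 mol, giving 0.46918 Mg and 0.46918 O.
15.93 wt% FeO ÷ 71.844 g/mol = 0.22173 mol, giving 0.22173 Fe and 0.22173 O.
23.58 wt% Al2O3 ÷ 101.961 g/mol = 0.23126 mol, giving 0.46252 Al and 0.69378 O.
41.68 wt% SiO2 ÷ 60.083 g/mol = 0.69371 mol, giving 0.69371 Si and 1.38742 O.
Oxygen sums to 2.77211; scaling by 12/2.77211 = 4.32883 puts the formula on 12 O.
Si: 0.69371 × 4.32883 = 3.003 atoms per formula unit.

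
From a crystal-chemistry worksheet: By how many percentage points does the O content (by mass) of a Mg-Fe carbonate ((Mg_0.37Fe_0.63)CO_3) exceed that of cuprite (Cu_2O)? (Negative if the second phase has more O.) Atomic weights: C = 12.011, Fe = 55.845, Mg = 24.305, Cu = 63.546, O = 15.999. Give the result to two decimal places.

O in (Mg_0.37Fe_0.63)CO_3: molar mass 104.183 g/mol; 3×15.999 = 47.997 g → 46.07 wt%.
O in Cu_2O: molar mass 143.091 g/mol; 1×15.999 = 15.999 g → 11.18 wt%.
Difference = 46.07 − 11.18 = 34.89 percentage points.

34.89 percentage points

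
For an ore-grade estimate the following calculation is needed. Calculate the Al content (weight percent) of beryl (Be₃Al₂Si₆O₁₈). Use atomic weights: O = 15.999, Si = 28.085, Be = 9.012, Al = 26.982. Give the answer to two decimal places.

10.04 weight percent

Formula mass = 3*9.012 + 2*26.982 + 6*28.085 + 18*15.999 = 537.492 g/mol, of which 53.964 g is Al.
So Al makes up 53.964/537.492 = 0.1004 of the mass, i.e. 10.04%.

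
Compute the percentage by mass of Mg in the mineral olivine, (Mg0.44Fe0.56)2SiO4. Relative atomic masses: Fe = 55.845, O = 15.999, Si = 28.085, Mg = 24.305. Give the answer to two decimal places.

12.15 mass %

M((Mg0.44Fe0.56)2SiO4) = 176.016 g/mol.
Mg contributes 0.88 × 24.305 = 21.388 g per mole.
21.388/176.016 = 0.1215 → 12.15%.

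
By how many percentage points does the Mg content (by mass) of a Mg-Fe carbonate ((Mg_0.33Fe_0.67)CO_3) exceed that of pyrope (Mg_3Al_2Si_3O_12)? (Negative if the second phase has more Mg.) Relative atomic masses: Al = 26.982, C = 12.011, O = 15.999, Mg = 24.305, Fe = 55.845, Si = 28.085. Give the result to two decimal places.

-10.48 percentage points

M((Mg_0.33Fe_0.67)CO_3) = 105.445 g/mol, so wt% Mg = 8.021/105.445 × 100 = 7.61%.
M(Mg_3Al_2Si_3O_12) = 403.122 g/mol, so wt% Mg = 72.915/403.122 × 100 = 18.09%.
7.61 − 18.09 = -10.48 pp.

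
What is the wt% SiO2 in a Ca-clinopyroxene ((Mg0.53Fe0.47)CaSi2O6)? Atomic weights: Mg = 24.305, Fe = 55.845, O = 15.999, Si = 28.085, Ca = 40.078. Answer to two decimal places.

M((Mg0.53Fe0.47)CaSi2O6) = 231.371 g/mol; M(SiO2) = 60.083 g/mol.
Moles SiO2 per formula unit = 2 Si ÷ 1 = 2.0000.
SiO2 fraction = (2.0000 × 60.083) / 231.371 = 120.166/231.371 = 0.5194.

51.94 wt%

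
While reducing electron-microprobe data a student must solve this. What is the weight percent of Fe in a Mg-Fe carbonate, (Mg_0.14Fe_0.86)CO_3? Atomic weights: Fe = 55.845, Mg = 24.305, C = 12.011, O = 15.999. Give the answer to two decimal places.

43.10 wt%

Formula mass = 0.14·24.305 + 0.86·55.845 + 1·12.011 + 3·15.999 = 111.437 g/mol, of which 48.027 g is Fe.
So Fe makes up 48.027/111.437 = 0.4310 of the mass, i.e. 43.10%.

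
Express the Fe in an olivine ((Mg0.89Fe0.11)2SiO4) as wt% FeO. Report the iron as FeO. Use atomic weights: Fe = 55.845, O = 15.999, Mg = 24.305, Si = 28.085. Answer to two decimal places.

10.71 wt%

Formula mass = 147.630 g/mol.
0.22 Fe → 0.2200 mol FeO per formula unit; M(FeO) = 71.844, so FeO mass = 15.806 g.
15.806/147.630 × 100 = 10.71 wt%.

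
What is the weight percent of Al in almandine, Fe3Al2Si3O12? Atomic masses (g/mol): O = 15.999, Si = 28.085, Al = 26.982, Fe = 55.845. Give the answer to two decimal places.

10.84 mass %

Formula mass = 3·55.845 + 2·26.982 + 3·28.085 + 12·15.999 = 497.742 g/mol, of which 53.964 g is Al.
So Al makes up 53.964/497.742 = 0.1084 of the mass, i.e. 10.84%.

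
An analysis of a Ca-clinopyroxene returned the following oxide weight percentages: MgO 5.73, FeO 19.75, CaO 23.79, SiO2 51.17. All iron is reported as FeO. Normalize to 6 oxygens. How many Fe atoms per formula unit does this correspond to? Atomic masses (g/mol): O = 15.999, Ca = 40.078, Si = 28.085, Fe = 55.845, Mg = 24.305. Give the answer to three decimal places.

0.648 Fe apfu

MgO: 5.73/40.304 = 0.14217 mol → 0.14217 mol Mg, 0.14217 mol O.
FeO: 19.75/71.844 = 0.27490 mol → 0.27490 mol Fe, 0.27490 mol O.
CaO: 23.79/56.077 = 0.42424 mol → 0.42424 mol Ca, 0.42424 mol O.
SiO2: 51.17/60.083 = 0.85166 mol → 0.85166 mol Si, 1.70332 mol O.
Total oxygen = 2.54463 mol. Normalization factor = 6/2.54463 = 2.35791.
Fe per 6 O = 0.27490 × 2.35791 = 0.648.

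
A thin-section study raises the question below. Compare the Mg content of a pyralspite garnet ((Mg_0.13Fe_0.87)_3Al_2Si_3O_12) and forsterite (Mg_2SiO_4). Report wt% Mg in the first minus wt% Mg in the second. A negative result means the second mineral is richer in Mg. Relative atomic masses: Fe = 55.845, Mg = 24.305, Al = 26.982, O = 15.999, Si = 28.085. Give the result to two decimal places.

-32.60 percentage points

Mg in (Mg_0.13Fe_0.87)_3Al_2Si_3O_12: molar mass 485.441 g/mol; 0.39×24.305 = 9.479 g → 1.95 wt%.
Mg in Mg_2SiO_4: molar mass 140.691 g/mol; 2×24.305 = 48.610 g → 34.55 wt%.
Difference = 1.95 − 34.55 = -32.60 percentage points.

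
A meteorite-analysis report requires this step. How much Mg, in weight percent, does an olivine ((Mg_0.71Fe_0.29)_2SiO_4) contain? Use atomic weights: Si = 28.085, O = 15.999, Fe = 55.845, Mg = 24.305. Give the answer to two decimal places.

21.71 weight percent

Molar mass of (Mg_0.71Fe_0.29)_2SiO_4: 1.42·24.305 + 0.58·55.845 + 1·28.085 + 4·15.999 = 158.984 g/mol.
Mass of Mg per formula unit: 1.42 × 24.305 = 34.513 g.
Weight fraction Mg = 34.513 / 158.984 = 0.2171.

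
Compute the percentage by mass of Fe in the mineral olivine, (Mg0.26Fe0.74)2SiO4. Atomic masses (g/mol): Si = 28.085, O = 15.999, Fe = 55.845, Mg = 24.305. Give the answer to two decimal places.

M((Mg0.26Fe0.74)2SiO4) = 187.370 g/mol.
Fe contributes 1.48 × 55.845 = 82.651 g per mole.
82.651/187.370 = 0.4411 → 44.11%.

44.11 weight percent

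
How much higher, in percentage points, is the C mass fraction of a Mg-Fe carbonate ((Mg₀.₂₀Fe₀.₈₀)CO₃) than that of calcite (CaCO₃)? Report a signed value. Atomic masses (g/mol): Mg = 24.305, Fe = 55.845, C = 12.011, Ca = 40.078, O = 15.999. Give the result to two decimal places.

M((Mg₀.₂₀Fe₀.₈₀)CO₃) = 109.545 g/mol, so wt% C = 12.011/109.545 × 100 = 10.96%.
M(CaCO₃) = 100.086 g/mol, so wt% C = 12.011/100.086 × 100 = 12.00%.
10.96 − 12.00 = -1.04 pp.

-1.04 percentage points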